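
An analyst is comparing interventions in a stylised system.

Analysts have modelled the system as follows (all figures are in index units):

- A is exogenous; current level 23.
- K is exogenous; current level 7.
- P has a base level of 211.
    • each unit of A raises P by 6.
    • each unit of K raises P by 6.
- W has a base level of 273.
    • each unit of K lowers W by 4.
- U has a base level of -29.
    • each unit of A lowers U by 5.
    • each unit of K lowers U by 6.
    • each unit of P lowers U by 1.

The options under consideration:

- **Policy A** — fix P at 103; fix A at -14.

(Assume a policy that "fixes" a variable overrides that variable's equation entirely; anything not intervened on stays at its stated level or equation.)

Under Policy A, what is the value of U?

-104

Policy A (P := 103, A := -14):
  A = -14
  K = 7
  P = 103
  U = -29 − 5·(-14) − 6·7 − 103 = -104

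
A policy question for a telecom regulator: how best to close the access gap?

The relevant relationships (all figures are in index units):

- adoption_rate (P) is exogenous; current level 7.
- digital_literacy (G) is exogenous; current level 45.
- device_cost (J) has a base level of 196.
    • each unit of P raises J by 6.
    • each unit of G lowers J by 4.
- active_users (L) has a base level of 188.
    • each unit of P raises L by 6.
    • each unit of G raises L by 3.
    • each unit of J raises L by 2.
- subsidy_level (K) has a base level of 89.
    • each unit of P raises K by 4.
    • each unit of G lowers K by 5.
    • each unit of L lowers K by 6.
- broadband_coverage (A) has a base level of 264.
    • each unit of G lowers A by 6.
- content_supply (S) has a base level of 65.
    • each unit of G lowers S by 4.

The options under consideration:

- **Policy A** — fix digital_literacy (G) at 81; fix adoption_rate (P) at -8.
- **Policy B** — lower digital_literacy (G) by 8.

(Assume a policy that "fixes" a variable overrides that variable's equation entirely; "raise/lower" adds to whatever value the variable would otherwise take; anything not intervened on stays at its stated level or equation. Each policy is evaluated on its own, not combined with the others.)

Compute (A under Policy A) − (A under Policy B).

-264

Policy A (G := 81, P := -8):
  G = 81
  A = 264 − 6·81 = -222
Policy B (G − 8):
  G = 45 − 8 = 37
  A = 264 − 6·37 = 42
A: -222 − 42 = -264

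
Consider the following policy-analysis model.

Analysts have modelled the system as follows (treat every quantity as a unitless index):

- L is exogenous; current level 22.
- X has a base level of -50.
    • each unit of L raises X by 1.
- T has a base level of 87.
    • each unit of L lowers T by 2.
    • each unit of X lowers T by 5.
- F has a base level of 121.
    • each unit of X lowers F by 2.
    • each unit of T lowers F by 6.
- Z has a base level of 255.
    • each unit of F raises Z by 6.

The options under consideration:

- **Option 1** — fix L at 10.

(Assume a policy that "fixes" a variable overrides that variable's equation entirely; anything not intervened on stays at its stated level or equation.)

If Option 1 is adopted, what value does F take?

-1401

Option 1 (L := 10):
  L = 10
  X = -50 + 10 = -40
  T = 87 − 2·10 − 5·(-40) = 267
  F = 121 − 2·(-40) − 6·267 = -1401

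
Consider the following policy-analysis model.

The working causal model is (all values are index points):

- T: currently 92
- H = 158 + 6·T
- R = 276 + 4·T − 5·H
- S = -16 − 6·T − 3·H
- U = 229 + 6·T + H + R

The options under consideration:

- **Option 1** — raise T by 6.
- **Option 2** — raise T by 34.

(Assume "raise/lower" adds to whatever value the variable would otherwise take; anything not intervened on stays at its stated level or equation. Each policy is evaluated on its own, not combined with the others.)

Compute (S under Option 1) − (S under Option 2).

Option 1 (T + 6):
  T = 92 + 6 = 98
  H = 158 + 6·98 = 746
  S = -16 − 6·98 − 3·746 = -2842
Option 2 (T + 34):
  T = 92 + 34 = 126
  H = 158 + 6·126 = 914
  S = -16 − 6·126 − 3·914 = -3514
S: -2842 − (-3514) = 672

672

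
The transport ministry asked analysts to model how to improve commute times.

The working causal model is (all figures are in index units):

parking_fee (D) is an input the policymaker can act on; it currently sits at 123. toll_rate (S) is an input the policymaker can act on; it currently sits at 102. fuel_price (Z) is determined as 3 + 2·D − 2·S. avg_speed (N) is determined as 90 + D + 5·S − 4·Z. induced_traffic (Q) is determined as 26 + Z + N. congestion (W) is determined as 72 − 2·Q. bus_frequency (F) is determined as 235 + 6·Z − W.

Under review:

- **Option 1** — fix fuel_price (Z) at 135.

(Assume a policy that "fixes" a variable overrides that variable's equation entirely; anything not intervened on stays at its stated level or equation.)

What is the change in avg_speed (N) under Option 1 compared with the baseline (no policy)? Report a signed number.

-360

Baseline:
  D = 123
  S = 102
  Z = 3 + 2·123 − 2·102 = 45
  N = 90 + 123 + 5·102 − 4·45 = 543
Option 1 (Z := 135):
  D = 123
  S = 102
  Z = 135
  N = 90 + 123 + 5·102 − 4·135 = 183
Change in N: 183 − 543 = -360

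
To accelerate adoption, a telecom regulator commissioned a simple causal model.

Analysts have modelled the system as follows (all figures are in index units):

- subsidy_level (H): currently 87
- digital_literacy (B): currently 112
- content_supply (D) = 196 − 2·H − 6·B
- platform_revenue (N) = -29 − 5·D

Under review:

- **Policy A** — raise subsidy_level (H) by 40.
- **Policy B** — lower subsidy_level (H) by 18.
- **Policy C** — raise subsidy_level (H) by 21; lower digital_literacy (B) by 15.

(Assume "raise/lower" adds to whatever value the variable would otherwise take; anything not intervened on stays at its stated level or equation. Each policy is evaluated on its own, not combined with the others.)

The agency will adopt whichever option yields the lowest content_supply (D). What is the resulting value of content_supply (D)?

Policy A (H + 40):
  H = 87 + 40 = 127
  B = 112
  D = 196 − 2·127 − 6·112 = -730
Policy B (H − 18):
  H = 87 − 18 = 69
  B = 112
  D = 196 − 2·69 − 6·112 = -614
Policy C (H + 21, B − 15):
  H = 87 + 21 = 108
  B = 112 − 15 = 97
  D = 196 − 2·108 − 6·97 = -602
Comparing — Policy A: D=-730, Policy B: D=-614, Policy C: D=-602. Lowest is -730 (Policy A).

-730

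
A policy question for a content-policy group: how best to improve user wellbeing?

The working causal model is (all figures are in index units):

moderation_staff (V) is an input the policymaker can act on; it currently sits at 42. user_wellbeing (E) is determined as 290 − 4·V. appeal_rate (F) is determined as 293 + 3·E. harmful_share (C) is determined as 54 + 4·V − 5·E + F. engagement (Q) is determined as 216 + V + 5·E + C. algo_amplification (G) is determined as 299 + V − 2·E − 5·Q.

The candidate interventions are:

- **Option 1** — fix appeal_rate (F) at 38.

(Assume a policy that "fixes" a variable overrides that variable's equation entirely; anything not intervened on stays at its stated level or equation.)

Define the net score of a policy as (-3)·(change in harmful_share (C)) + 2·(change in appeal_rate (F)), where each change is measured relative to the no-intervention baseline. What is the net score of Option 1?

Baseline:
  V = 42
  E = 290 − 4·42 = 122
  F = 293 + 3·122 = 659
  C = 54 + 4·42 − 5·122 + 659 = 271
Option 1 (F := 38):
  V = 42
  E = 290 − 4·42 = 122
  F = 38
  C = 54 + 4·42 − 5·122 + 38 = -350
ΔC = -350 − 271 = -621; ΔF = 38 − 659 = -621
Score = (-3)·(-621) + 2·(-621) = 621

621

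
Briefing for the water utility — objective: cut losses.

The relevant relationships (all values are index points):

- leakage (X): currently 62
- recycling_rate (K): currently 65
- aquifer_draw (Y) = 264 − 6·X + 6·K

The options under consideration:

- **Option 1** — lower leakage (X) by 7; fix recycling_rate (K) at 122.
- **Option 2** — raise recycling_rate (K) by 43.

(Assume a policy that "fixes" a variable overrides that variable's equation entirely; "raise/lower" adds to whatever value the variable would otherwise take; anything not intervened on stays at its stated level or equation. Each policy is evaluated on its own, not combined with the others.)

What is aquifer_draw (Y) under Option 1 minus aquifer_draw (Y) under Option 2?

126

Option 1 (X − 7, K := 122):
  X = 62 − 7 = 55
  K = 122
  Y = 264 − 6·55 + 6·122 = 666
Option 2 (K + 43):
  X = 62
  K = 65 + 43 = 108
  Y = 264 − 6·62 + 6·108 = 540
Y: 666 − 540 = 126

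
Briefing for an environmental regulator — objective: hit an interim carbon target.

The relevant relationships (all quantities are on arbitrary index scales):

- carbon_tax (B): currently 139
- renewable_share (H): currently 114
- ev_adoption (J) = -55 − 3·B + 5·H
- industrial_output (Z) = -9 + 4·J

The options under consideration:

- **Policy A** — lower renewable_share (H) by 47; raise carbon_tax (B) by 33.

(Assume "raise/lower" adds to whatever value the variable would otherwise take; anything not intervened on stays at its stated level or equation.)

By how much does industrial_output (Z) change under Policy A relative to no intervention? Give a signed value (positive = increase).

Baseline:
  B = 139
  H = 114
  J = -55 − 3·139 + 5·114 = 98
  Z = -9 + 4·98 = 383
Policy A (H − 47, B + 33):
  B = 139 + 33 = 172
  H = 114 − 47 = 67
  J = -55 − 3·172 + 5·67 = -236
  Z = -9 + 4·(-236) = -953
Change in Z: -953 − 383 = -1336

-1336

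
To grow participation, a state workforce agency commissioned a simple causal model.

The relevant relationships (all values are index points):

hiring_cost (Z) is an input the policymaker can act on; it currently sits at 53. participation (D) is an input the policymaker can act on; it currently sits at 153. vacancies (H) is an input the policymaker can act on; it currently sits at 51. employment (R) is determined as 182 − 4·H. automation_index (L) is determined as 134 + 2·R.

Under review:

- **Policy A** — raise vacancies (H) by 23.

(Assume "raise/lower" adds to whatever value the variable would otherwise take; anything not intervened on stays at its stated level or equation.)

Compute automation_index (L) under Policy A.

Policy A (H + 23):
  H = 51 + 23 = 74
  R = 182 − 4·74 = -114
  L = 134 + 2·(-114) = -94

-94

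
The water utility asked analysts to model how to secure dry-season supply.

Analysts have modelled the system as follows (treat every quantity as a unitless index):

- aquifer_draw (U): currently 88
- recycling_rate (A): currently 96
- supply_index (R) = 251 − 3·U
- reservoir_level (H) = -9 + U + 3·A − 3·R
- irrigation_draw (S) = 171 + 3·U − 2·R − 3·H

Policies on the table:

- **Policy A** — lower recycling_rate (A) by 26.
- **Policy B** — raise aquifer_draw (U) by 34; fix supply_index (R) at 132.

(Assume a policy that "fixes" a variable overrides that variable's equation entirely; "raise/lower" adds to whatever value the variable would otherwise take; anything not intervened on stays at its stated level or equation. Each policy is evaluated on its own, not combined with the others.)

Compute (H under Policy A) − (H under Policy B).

323

Policy A (A − 26):
  U = 88
  A = 96 − 26 = 70
  R = 251 − 3·88 = -13
  H = -9 + 88 + 3·70 − 3·(-13) = 328
Policy B (U + 34, R := 132):
  U = 88 + 34 = 122
  A = 96
  R = 132
  H = -9 + 122 + 3·96 − 3·132 = 5
H: 328 − 5 = 323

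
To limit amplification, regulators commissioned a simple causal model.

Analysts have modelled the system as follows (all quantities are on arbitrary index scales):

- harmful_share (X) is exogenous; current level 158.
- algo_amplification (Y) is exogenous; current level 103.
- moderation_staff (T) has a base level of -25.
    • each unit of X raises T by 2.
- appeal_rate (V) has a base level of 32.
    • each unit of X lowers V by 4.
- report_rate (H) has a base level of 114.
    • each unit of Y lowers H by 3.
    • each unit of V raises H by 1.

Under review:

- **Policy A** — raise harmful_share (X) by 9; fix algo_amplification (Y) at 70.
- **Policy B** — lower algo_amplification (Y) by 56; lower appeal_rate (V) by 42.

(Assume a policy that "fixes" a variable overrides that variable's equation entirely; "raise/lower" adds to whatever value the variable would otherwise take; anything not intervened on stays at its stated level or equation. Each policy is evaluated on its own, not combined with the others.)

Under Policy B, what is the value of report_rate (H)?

-669

Policy B (Y − 56, V − 42):
  X = 158
  Y = 103 − 56 = 47
  V = 32 − 4·158 (−42 from intervention) = -642
  H = 114 − 3·47 + (-642) = -669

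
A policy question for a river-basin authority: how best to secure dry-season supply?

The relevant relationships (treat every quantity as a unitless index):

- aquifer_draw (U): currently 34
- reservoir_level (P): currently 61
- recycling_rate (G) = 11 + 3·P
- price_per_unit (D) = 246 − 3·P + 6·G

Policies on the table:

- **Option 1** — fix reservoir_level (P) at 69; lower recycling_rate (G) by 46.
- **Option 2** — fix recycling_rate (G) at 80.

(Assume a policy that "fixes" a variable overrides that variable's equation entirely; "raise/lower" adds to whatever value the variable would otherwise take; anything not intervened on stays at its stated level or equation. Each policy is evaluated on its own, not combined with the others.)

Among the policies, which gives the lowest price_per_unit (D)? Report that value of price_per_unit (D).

543

Option 1 (P := 69, G − 46):
  P = 69
  G = 11 + 3·69 (−46 from intervention) = 172
  D = 246 − 3·69 + 6·172 = 1071
Option 2 (G := 80):
  P = 61
  G = 80
  D = 246 − 3·61 + 6·80 = 543
Comparing — Option 1: D=1071, Option 2: D=543. Lowest is 543 (Option 2).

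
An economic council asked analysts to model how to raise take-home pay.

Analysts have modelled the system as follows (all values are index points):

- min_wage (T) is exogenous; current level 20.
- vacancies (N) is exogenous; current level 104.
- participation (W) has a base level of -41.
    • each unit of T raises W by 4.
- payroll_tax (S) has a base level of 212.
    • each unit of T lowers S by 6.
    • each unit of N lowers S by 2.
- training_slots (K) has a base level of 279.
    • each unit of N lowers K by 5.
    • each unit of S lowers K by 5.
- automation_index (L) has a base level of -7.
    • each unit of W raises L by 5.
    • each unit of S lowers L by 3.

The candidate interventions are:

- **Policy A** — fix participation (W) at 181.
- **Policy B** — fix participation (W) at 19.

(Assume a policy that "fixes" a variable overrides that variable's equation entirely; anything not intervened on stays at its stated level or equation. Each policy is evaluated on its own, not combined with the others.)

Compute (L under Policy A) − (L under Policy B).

Policy A (W := 181):
  T = 20
  N = 104
  W = 181
  S = 212 − 6·20 − 2·104 = -116
  L = -7 + 5·181 − 3·(-116) = 1246
Policy B (W := 19):
  T = 20
  N = 104
  W = 19
  S = 212 − 6·20 − 2·104 = -116
  L = -7 + 5·19 − 3·(-116) = 436
L: 1246 − 436 = 810

810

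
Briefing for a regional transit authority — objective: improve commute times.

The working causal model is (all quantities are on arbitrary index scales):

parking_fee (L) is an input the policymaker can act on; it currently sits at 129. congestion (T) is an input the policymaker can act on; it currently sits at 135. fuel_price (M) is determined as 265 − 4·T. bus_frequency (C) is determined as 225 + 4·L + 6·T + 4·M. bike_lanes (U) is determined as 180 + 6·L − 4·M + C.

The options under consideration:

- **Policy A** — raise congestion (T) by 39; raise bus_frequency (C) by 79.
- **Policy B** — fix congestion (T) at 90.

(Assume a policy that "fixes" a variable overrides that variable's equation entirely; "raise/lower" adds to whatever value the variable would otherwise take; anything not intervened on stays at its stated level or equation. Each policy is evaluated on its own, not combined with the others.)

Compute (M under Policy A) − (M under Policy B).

-336

Policy A (T + 39, C + 79):
  T = 135 + 39 = 174
  M = 265 − 4·174 = -431
Policy B (T := 90):
  T = 90
  M = 265 − 4·90 = -95
M: -431 − (-95) = -336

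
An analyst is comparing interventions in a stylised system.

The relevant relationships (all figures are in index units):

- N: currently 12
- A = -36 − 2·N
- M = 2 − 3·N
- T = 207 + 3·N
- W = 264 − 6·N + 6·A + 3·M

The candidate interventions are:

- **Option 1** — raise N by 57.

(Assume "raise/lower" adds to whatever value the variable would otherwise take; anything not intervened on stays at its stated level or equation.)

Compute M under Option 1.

-205

Option 1 (N + 57):
  N = 12 + 57 = 69
  M = 2 − 3·69 = -205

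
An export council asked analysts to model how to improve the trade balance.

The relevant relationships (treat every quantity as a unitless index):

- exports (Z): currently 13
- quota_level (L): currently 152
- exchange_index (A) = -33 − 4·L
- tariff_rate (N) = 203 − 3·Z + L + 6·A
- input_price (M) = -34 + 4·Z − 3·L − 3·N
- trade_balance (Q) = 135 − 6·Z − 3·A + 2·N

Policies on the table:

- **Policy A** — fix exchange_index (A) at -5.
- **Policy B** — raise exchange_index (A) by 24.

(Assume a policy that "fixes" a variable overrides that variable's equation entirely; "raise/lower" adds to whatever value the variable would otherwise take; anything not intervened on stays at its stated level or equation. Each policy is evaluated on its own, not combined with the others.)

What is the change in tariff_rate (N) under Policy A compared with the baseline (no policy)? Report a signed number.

3816

Baseline:
  Z = 13
  L = 152
  A = -33 − 4·152 = -641
  N = 203 − 3·13 + 152 + 6·(-641) = -3530
Policy A (A := -5):
  Z = 13
  L = 152
  A = -5
  N = 203 − 3·13 + 152 + 6·(-5) = 286
Change in N: 286 − (-3530) = 3816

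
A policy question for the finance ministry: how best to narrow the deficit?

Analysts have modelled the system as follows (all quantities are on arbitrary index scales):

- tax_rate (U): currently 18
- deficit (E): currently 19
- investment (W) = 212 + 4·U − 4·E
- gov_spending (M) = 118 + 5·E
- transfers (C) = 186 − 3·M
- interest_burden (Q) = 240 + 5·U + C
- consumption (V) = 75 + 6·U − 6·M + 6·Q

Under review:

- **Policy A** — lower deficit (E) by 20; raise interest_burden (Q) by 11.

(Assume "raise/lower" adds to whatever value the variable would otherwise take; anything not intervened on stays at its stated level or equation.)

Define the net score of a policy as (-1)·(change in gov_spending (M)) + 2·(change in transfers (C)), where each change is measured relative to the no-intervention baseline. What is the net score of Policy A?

700

Baseline:
  E = 19
  M = 118 + 5·19 = 213
  C = 186 − 3·213 = -453
Policy A (E − 20, Q + 11):
  E = 19 − 20 = -1
  M = 118 + 5·(-1) = 113
  C = 186 − 3·113 = -153
ΔM = 113 − 213 = -100; ΔC = -153 − (-453) = 300
Score = (-1)·(-100) + 2·300 = 700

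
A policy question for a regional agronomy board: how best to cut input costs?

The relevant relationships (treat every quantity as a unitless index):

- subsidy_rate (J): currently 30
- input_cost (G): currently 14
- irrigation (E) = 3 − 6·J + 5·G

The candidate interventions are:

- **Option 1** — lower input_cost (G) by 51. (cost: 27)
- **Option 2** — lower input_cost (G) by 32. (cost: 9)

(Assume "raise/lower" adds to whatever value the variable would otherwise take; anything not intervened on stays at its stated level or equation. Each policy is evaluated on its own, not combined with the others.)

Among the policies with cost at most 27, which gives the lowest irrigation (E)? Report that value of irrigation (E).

-362

Option 1 (G − 51):
  J = 30
  G = 14 − 51 = -37
  E = 3 − 6·30 + 5·(-37) = -362
Option 2 (G − 32):
  J = 30
  G = 14 − 32 = -18
  E = 3 − 6·30 + 5·(-18) = -267
Comparing — Option 1: E=-362, Option 2: E=-267. Lowest is -362 (Option 1).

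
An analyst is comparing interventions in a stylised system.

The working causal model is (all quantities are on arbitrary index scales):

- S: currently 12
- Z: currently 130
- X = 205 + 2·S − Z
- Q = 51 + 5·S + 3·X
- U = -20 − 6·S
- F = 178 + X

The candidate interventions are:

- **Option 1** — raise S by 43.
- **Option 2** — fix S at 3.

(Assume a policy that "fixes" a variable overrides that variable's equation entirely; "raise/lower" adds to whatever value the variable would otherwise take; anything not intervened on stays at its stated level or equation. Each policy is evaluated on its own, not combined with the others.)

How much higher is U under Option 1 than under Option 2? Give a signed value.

Option 1 (S + 43):
  S = 12 + 43 = 55
  U = -20 − 6·55 = -350
Option 2 (S := 3):
  S = 3
  U = -20 − 6·3 = -38
U: -350 − (-38) = -312

-312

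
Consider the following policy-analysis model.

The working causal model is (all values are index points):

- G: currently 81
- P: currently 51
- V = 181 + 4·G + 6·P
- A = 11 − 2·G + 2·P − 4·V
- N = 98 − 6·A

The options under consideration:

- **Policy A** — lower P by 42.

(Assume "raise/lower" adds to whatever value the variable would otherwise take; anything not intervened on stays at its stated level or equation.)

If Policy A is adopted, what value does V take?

559

Policy A (P − 42):
  G = 81
  P = 51 − 42 = 9
  V = 181 + 4·81 + 6·9 = 559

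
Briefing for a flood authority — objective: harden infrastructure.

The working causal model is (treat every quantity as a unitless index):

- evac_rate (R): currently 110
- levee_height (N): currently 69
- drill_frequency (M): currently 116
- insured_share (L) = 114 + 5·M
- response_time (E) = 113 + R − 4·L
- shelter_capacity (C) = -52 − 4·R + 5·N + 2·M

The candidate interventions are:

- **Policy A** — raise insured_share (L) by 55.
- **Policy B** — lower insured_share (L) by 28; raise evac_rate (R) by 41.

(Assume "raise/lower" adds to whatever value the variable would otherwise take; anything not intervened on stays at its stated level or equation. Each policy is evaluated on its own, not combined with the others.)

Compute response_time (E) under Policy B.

Policy B (L − 28, R + 41):
  R = 110 + 41 = 151
  M = 116
  L = 114 + 5·116 (−28 from intervention) = 666
  E = 113 + 151 − 4·666 = -2400

-2400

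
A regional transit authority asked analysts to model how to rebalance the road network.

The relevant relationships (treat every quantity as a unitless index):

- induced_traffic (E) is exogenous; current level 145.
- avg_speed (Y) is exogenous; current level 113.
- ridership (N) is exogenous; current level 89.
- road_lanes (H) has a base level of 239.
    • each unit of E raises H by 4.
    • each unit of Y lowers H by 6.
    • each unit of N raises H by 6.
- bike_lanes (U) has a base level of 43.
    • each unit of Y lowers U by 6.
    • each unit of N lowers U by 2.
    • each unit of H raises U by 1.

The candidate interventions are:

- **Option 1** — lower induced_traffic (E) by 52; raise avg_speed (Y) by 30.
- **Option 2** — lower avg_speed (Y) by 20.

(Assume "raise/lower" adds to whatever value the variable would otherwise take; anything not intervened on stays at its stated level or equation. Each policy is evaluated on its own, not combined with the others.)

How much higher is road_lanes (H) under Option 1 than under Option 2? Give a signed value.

Option 1 (E − 52, Y + 30):
  E = 145 − 52 = 93
  Y = 113 + 30 = 143
  N = 89
  H = 239 + 4·93 − 6·143 + 6·89 = 287
Option 2 (Y − 20):
  E = 145
  Y = 113 − 20 = 93
  N = 89
  H = 239 + 4·145 − 6·93 + 6·89 = 795
H: 287 − 795 = -508

-508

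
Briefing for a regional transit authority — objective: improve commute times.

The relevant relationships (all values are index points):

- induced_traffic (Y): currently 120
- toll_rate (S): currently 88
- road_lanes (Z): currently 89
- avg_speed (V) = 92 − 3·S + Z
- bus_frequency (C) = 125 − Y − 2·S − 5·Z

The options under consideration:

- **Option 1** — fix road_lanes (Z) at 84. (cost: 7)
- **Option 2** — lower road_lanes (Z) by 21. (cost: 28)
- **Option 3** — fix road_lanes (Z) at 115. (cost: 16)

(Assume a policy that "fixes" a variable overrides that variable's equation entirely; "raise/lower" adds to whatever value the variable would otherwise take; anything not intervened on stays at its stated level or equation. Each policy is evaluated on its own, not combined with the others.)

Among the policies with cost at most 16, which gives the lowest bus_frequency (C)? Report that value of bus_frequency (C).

Option 1 (Z := 84):
  Y = 120
  S = 88
  Z = 84
  C = 125 − 120 − 2·88 − 5·84 = -591
Option 3 (Z := 115):
  Y = 120
  S = 88
  Z = 115
  C = 125 − 120 − 2·88 − 5·115 = -746
Comparing — Option 1: C=-591, Option 3: C=-746. Lowest is -746 (Option 3).

-746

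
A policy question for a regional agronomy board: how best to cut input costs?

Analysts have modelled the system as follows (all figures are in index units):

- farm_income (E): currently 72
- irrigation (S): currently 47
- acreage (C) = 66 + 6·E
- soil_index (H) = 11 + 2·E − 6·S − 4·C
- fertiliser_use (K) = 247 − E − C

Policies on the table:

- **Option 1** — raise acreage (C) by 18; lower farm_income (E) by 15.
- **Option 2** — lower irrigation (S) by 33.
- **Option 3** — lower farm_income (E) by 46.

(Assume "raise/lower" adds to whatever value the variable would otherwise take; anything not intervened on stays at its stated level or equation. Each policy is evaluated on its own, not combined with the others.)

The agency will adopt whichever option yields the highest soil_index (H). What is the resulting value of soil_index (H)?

-1107

Option 1 (C + 18, E − 15):
  E = 72 − 15 = 57
  S = 47
  C = 66 + 6·57 (+18 from intervention) = 426
  H = 11 + 2·57 − 6·47 − 4·426 = -1861
Option 2 (S − 33):
  E = 72
  S = 47 − 33 = 14
  C = 66 + 6·72 = 498
  H = 11 + 2·72 − 6·14 − 4·498 = -1921
Option 3 (E − 46):
  E = 72 − 46 = 26
  S = 47
  C = 66 + 6·26 = 222
  H = 11 + 2·26 − 6·47 − 4·222 = -1107
Comparing — Option 1: H=-1861, Option 2: H=-1921, Option 3: H=-1107. Highest is -1107 (Option 3).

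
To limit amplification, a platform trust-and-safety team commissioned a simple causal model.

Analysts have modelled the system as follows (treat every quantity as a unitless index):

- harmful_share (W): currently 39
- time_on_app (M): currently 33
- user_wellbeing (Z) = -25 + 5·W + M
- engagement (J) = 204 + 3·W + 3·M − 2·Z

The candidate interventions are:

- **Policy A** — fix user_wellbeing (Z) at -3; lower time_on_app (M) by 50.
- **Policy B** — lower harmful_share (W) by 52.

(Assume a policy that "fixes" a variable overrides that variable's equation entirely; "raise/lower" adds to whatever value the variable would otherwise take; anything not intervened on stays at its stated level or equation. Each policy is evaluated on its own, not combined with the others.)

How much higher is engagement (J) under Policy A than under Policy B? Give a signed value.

-102

Policy A (Z := -3, M − 50):
  W = 39
  M = 33 − 50 = -17
  Z = -3
  J = 204 + 3·39 + 3·(-17) − 2·(-3) = 276
Policy B (W − 52):
  W = 39 − 52 = -13
  M = 33
  Z = -25 + 5·(-13) + 33 = -57
  J = 204 + 3·(-13) + 3·33 − 2·(-57) = 378
J: 276 − 378 = -102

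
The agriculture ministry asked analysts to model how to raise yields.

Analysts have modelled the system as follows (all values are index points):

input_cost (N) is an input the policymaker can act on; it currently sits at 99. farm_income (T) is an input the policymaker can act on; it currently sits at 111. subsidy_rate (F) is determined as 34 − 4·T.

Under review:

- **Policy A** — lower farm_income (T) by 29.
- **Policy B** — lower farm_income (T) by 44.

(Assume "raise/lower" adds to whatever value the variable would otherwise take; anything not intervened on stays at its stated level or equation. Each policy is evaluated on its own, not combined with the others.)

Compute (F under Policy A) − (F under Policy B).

-60

Policy A (T − 29):
  T = 111 − 29 = 82
  F = 34 − 4·82 = -294
Policy B (T − 44):
  T = 111 − 44 = 67
  F = 34 − 4·67 = -234
F: -294 − (-234) = -60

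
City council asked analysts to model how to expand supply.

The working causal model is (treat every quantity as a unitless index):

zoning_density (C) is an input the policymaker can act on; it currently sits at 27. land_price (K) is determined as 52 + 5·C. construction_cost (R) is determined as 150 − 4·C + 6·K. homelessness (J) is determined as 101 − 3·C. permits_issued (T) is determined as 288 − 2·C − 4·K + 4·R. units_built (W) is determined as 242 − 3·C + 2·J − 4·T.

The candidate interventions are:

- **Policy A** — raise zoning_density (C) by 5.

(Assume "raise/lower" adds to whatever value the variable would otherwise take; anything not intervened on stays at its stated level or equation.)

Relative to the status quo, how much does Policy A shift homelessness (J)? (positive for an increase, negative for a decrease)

-15

Baseline:
  C = 27
  J = 101 − 3·27 = 20
Policy A (C + 5):
  C = 27 + 5 = 32
  J = 101 − 3·32 = 5
Change in J: 5 − 20 = -15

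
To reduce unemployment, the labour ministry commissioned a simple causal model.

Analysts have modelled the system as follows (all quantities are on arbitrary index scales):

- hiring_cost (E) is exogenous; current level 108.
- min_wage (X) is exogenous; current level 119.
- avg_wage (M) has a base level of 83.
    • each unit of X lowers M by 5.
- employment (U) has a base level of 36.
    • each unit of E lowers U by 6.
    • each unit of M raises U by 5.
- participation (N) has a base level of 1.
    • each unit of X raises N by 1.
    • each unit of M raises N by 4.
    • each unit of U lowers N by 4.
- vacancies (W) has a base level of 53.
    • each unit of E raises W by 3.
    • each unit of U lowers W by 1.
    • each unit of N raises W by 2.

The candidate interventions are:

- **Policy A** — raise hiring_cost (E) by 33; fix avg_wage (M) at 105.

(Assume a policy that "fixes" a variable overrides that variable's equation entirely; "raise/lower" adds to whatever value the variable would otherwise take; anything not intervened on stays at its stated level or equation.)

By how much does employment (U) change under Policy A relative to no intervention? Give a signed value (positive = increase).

Baseline:
  E = 108
  X = 119
  M = 83 − 5·119 = -512
  U = 36 − 6·108 + 5·(-512) = -3172
Policy A (E + 33, M := 105):
  E = 108 + 33 = 141
  X = 119
  M = 105
  U = 36 − 6·141 + 5·105 = -285
Change in U: -285 − (-3172) = 2887

2887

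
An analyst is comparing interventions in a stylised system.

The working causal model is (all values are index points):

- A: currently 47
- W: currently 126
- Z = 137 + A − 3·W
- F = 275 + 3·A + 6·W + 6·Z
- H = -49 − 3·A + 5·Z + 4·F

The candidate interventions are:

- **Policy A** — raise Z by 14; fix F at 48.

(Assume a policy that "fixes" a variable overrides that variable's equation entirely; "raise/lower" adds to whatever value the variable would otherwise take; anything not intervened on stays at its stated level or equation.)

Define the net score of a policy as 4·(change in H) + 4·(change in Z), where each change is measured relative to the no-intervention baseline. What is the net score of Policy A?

Baseline:
  A = 47
  W = 126
  Z = 137 + 47 − 3·126 = -194
  F = 275 + 3·47 + 6·126 + 6·(-194) = 8
  H = -49 − 3·47 + 5·(-194) + 4·8 = -1128
Policy A (Z + 14, F := 48):
  A = 47
  W = 126
  Z = 137 + 47 − 3·126 (+14 from intervention) = -180
  F = 48
  H = -49 − 3·47 + 5·(-180) + 4·48 = -898
ΔH = -898 − (-1128) = 230; ΔZ = -180 − (-194) = 14
Score = 4·230 + 4·14 = 976

976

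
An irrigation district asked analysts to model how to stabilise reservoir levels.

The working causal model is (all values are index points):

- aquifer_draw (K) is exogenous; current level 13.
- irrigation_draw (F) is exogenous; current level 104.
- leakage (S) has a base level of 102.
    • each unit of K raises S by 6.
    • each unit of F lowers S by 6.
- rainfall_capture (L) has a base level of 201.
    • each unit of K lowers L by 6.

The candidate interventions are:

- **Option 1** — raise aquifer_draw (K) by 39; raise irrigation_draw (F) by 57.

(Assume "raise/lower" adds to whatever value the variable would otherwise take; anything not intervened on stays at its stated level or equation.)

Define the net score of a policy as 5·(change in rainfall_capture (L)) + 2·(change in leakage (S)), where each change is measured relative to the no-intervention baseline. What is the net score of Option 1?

Baseline:
  K = 13
  F = 104
  S = 102 + 6·13 − 6·104 = -444
  L = 201 − 6·13 = 123
Option 1 (K + 39, F + 57):
  K = 13 + 39 = 52
  F = 104 + 57 = 161
  S = 102 + 6·52 − 6·161 = -552
  L = 201 − 6·52 = -111
ΔL = -111 − 123 = -234; ΔS = -552 − (-444) = -108
Score = 5·(-234) + 2·(-108) = -1386

-1386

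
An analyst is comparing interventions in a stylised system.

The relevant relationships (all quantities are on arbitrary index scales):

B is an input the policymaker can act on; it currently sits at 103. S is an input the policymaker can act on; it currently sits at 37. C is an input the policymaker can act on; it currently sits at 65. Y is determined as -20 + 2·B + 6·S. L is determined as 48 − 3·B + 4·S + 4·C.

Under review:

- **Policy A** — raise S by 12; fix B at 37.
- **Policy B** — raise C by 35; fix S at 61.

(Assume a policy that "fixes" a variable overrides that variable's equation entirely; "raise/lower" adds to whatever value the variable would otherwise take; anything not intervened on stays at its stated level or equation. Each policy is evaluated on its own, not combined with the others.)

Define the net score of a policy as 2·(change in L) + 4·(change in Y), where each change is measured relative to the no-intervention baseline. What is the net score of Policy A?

Baseline:
  B = 103
  S = 37
  C = 65
  Y = -20 + 2·103 + 6·37 = 408
  L = 48 − 3·103 + 4·37 + 4·65 = 147
Policy A (S + 12, B := 37):
  B = 37
  S = 37 + 12 = 49
  C = 65
  Y = -20 + 2·37 + 6·49 = 348
  L = 48 − 3·37 + 4·49 + 4·65 = 393
ΔL = 393 − 147 = 246; ΔY = 348 − 408 = -60
Score = 2·246 + 4·(-60) = 252

252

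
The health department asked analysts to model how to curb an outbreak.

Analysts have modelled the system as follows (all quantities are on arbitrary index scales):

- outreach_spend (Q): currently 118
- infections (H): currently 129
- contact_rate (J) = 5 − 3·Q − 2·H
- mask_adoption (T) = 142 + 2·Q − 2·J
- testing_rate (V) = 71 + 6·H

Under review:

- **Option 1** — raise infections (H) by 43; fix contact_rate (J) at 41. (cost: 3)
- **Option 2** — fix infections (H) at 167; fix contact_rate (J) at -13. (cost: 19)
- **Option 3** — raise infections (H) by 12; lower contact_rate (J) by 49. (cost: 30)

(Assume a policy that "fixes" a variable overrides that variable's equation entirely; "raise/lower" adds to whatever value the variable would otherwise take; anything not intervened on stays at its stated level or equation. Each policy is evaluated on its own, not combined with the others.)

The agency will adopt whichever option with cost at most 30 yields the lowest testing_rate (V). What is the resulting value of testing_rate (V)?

917

Option 1 (H + 43, J := 41):
  H = 129 + 43 = 172
  V = 71 + 6·172 = 1103
Option 2 (H := 167, J := -13):
  H = 167
  V = 71 + 6·167 = 1073
Option 3 (H + 12, J − 49):
  H = 129 + 12 = 141
  V = 71 + 6·141 = 917
Comparing — Option 1: V=1103, Option 2: V=1073, Option 3: V=917. Lowest is 917 (Option 3).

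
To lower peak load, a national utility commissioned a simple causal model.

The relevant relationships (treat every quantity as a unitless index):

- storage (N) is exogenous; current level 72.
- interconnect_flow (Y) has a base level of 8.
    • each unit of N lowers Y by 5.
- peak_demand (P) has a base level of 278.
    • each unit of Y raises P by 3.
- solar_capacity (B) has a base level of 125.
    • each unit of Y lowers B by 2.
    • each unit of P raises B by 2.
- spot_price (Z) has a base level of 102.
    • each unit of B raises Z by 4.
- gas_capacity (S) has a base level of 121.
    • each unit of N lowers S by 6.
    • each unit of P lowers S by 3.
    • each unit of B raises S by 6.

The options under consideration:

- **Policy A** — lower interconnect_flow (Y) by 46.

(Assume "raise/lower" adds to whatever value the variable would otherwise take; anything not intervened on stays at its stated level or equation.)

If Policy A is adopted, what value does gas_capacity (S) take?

-3029

Policy A (Y − 46):
  N = 72
  Y = 8 − 5·72 (−46 from intervention) = -398
  P = 278 + 3·(-398) = -916
  B = 125 − 2·(-398) + 2·(-916) = -911
  S = 121 − 6·72 − 3·(-916) + 6·(-911) = -3029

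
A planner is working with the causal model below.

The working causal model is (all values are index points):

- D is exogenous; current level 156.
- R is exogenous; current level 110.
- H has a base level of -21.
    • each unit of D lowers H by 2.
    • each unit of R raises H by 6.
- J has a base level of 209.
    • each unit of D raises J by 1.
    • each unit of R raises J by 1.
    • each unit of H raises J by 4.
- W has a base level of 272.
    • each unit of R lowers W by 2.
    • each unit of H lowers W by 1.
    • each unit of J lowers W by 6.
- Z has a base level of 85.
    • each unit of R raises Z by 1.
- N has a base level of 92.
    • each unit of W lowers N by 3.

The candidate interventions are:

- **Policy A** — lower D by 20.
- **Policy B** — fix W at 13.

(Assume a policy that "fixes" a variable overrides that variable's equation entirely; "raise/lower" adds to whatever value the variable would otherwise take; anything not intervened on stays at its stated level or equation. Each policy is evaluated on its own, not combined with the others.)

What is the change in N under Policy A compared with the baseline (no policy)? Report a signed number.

Baseline:
  D = 156
  R = 110
  H = -21 − 2·156 + 6·110 = 327
  J = 209 + 156 + 110 + 4·327 = 1783
  W = 272 − 2·110 − 327 − 6·1783 = -10973
  N = 92 − 3·(-10973) = 33011
Policy A (D − 20):
  D = 156 − 20 = 136
  R = 110
  H = -21 − 2·136 + 6·110 = 367
  J = 209 + 136 + 110 + 4·367 = 1923
  W = 272 − 2·110 − 367 − 6·1923 = -11853
  N = 92 − 3·(-11853) = 35651
Change in N: 35651 − 33011 = 2640

2640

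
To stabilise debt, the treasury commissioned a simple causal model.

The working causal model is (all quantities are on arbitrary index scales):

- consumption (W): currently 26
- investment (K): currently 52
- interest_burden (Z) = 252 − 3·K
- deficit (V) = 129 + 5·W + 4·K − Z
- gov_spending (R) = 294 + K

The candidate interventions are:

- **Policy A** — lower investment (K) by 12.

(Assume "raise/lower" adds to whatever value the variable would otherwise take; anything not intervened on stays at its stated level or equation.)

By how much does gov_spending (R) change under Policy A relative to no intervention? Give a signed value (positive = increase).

Baseline:
  K = 52
  R = 294 + 52 = 346
Policy A (K − 12):
  K = 52 − 12 = 40
  R = 294 + 40 = 334
Change in R: 334 − 346 = -12

-12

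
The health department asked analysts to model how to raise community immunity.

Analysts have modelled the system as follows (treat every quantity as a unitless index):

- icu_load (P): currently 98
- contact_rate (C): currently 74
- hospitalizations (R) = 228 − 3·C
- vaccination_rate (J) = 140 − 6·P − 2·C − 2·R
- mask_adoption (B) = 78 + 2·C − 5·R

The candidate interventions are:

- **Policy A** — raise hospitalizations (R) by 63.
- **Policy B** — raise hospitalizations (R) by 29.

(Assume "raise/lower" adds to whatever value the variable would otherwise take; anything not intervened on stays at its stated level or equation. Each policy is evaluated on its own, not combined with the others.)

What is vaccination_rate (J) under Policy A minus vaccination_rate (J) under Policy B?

-68

Policy A (R + 63):
  P = 98
  C = 74
  R = 228 − 3·74 (+63 from intervention) = 69
  J = 140 − 6·98 − 2·74 − 2·69 = -734
Policy B (R + 29):
  P = 98
  C = 74
  R = 228 − 3·74 (+29 from intervention) = 35
  J = 140 − 6·98 − 2·74 − 2·35 = -666
J: -734 − (-666) = -68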